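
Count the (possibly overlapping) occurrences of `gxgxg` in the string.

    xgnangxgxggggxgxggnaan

2

Sliding a length-5 window over the 22 characters (18 positions):
  position 6–10: gxgxg
  position 13–17: gxgxg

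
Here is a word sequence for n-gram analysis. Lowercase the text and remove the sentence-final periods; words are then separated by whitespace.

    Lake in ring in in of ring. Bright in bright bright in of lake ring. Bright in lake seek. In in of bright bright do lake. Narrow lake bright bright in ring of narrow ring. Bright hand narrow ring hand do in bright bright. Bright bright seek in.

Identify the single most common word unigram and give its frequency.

Unigram frequencies (highest first):
  bright: 13
  in: 11
  ring: 6
  lake: 5
  of: 4
  narrow: 3
  … (3 more, each ≤ 2)

"bright", 13 times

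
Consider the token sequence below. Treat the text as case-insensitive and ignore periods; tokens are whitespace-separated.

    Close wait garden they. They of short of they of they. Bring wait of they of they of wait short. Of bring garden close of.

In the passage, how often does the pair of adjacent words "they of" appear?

4

Scanning the 24 overlapping bigram windows for "they of":
  position 5–6: they of
  position 9–10: they of
  position 15–16: they of
  position 17–18: they of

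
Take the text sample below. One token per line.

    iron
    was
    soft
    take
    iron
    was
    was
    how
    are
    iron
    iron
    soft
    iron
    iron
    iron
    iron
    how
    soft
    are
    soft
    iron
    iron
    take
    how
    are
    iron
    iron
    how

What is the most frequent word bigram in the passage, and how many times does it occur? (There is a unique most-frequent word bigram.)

"iron iron", 6 times

Bigram frequencies (highest first):
  iron iron: 6
  iron was: 2
  how are: 2
  are iron: 2
  soft iron: 2
  iron how: 2
  … (11 more, each ≤ 1)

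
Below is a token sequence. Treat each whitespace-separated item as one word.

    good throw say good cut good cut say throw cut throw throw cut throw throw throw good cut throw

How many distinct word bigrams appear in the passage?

11

19 tokens → 18 bigram windows in total.
Repeated bigrams (each contributes count−1 duplicates):
  cut throw: 3
  good cut: 3
  throw throw: 3
  throw cut: 2
7 duplicate windows → 18 − 7 = 11 distinct.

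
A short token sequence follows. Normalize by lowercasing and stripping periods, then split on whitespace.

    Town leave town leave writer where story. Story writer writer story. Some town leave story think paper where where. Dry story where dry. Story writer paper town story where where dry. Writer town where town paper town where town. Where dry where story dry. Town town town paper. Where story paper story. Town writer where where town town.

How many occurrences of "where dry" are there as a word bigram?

Scanning the 57 overlapping bigram windows for "where dry":
  position 19–20: where dry
  position 22–23: where dry
  position 30–31: where dry
  position 40–41: where dry

4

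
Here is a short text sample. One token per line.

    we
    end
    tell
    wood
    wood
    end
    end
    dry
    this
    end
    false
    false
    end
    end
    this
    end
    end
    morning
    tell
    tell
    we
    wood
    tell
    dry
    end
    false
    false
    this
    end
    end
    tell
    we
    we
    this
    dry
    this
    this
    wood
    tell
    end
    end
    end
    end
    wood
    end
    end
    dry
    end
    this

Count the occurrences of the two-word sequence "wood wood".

Scanning the 48 overlapping bigram windows for "wood wood":
  position 4–5: wood wood

1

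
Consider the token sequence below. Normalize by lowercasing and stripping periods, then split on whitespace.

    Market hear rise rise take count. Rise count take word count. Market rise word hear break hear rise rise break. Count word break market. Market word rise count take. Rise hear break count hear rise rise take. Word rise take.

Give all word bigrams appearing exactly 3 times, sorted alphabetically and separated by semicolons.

Bigram counts meeting the condition (exactly 3 times):
  hear rise: 3
  rise rise: 3
  rise take: 3

hear rise; rise rise; rise take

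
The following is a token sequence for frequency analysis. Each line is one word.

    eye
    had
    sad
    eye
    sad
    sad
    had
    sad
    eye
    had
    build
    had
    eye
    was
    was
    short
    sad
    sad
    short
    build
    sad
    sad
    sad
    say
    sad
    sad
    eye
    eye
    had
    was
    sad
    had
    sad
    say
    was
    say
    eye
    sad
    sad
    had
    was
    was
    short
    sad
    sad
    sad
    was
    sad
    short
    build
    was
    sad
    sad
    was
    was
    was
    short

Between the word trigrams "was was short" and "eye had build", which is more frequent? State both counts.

"was was short": 3 occurrences
"eye had build": 1 occurrence

"was was short" (3 vs 1)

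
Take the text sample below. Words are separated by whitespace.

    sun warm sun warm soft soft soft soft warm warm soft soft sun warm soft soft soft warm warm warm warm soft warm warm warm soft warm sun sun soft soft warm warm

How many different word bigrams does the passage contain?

9

33 tokens → 32 bigram windows in total.
Repeated bigrams (each contributes count−1 duplicates):
  soft soft: 7
  warm warm: 7
  soft warm: 5
  warm soft: 5
  sun warm: 3
  warm sun: 2
23 duplicate windows → 32 − 23 = 9 distinct.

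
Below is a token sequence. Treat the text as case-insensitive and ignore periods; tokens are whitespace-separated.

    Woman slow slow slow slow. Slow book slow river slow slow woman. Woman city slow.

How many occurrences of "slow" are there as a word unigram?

Scanning the 15 tokens for "slow":
  position 2: slow
  position 3: slow
  position 4: slow
  position 5: slow
  position 6: slow
  position 8: slow
  position 10: slow
  position 11: slow
  position 15: slow

9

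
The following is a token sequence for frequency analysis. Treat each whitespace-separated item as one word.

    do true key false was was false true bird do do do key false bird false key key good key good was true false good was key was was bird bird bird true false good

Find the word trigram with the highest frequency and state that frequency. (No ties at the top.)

Trigram frequencies (highest first):
  true false good: 2
  do true key: 1
  true key false: 1
  key false was: 1
  false was was: 1
  was was false: 1
  … (26 more, each ≤ 1)

"true false good", 2 times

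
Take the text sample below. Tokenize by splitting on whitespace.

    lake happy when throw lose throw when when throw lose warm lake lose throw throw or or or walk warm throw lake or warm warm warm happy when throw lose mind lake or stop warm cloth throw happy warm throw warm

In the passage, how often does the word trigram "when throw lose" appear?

3

Scanning the 39 overlapping trigram windows for "when throw lose":
  position 3–5: when throw lose
  position 8–10: when throw lose
  position 28–30: when throw lose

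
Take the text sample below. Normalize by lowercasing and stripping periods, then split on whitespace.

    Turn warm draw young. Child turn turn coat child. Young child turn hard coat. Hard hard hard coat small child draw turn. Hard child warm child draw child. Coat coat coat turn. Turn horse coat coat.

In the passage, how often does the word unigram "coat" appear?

Scanning the 36 tokens for "coat":
  position 8: coat
  position 14: coat
  position 18: coat
  position 29: coat
  position 30: coat
  position 31: coat
  position 35: coat
  position 36: coat

8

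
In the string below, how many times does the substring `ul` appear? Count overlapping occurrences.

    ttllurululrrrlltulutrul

Sliding a length-2 window over the 23 characters (22 positions):
  position 7–8: ul
  position 9–10: ul
  position 17–18: ul
  position 22–23: ul

4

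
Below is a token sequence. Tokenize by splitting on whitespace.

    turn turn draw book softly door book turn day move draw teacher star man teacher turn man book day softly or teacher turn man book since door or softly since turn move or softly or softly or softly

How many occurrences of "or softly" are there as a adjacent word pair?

Scanning the 37 overlapping bigram windows for "or softly":
  position 28–29: or softly
  position 33–34: or softly
  position 35–36: or softly
  position 37–38: or softly

4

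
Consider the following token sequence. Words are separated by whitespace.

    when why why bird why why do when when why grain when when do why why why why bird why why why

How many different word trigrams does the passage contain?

15

22 tokens → 20 trigram windows in total.
Repeated trigrams (each contributes count−1 duplicates):
  why why why: 3
  bird why why: 2
  why bird why: 2
  why why bird: 2
5 duplicate windows → 20 − 5 = 15 distinct.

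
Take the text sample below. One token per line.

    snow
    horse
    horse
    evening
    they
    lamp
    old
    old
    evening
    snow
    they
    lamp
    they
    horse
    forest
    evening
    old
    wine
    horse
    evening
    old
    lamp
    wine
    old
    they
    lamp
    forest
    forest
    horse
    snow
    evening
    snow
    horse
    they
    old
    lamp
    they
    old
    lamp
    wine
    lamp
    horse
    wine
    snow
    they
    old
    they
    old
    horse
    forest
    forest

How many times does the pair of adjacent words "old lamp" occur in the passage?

Scanning the 50 overlapping bigram windows for "old lamp":
  position 21–22: old lamp
  position 35–36: old lamp
  position 38–39: old lamp

3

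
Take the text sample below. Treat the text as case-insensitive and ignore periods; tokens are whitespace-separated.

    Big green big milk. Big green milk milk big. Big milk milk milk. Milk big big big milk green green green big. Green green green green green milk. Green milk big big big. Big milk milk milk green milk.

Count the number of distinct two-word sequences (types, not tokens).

39 tokens → 38 bigram windows in total.
Repeated bigrams (each contributes count−1 duplicates):
  big big: 6
  green green: 6
  milk milk: 6
  big milk: 4
  green milk: 4
  milk big: 4
  big green: 3
  milk green: 3
  … (1 more repeated)
29 duplicate windows → 38 − 29 = 9 distinct.

9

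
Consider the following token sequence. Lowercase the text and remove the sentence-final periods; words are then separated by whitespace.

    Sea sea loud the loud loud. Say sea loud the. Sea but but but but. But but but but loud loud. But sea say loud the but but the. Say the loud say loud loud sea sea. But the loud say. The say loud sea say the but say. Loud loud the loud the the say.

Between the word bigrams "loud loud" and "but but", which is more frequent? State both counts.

"loud loud": 4 occurrences
"but but": 8 occurrences

"but but" (8 vs 4)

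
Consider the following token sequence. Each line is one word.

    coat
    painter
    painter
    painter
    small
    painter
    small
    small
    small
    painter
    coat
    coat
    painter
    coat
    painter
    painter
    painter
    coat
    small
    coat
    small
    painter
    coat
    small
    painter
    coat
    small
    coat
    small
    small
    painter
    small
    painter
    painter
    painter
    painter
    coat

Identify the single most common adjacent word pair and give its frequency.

"painter painter", 7 times

Bigram frequencies (highest first):
  painter painter: 7
  small painter: 6
  painter coat: 6
  coat small: 5
  coat painter: 3
  painter small: 3
  … (3 more, each ≤ 3)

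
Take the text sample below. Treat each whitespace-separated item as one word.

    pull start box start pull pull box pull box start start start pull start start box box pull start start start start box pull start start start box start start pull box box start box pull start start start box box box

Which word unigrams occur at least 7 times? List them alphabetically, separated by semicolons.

Unigram counts meeting the condition (at least 7 times):
  box: 13
  pull: 9
  start: 20

box; pull; start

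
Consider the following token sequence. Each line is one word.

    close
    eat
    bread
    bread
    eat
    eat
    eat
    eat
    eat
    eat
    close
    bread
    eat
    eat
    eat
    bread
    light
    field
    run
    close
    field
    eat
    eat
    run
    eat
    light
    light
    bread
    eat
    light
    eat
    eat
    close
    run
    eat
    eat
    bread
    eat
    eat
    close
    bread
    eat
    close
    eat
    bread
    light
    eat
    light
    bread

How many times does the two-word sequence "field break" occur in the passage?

Scanning the 48 overlapping bigram windows for "field break":
  (none found)

0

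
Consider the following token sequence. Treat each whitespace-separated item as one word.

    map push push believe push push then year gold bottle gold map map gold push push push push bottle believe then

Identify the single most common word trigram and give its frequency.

"push push push", 2 times

Trigram frequencies (highest first):
  push push push: 2
  map push push: 1
  push push believe: 1
  push believe push: 1
  believe push push: 1
  push push then: 1
  … (12 more, each ≤ 1)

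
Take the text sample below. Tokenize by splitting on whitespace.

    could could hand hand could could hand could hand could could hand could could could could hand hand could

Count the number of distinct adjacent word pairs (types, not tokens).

19 tokens → 18 bigram windows in total.
Repeated bigrams (each contributes count−1 duplicates):
  could could: 6
  could hand: 5
  hand could: 5
  hand hand: 2
14 duplicate windows → 18 − 14 = 4 distinct.

4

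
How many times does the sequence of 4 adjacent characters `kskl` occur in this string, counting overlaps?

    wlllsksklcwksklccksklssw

3

Sliding a length-4 window over the 24 characters (21 positions):
  position 6–9: kskl
  position 12–15: kskl
  position 18–21: kskl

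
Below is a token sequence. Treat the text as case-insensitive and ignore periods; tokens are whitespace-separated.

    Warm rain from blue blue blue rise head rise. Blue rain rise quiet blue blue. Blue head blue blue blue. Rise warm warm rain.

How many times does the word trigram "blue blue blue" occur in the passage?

3

Scanning the 22 overlapping trigram windows for "blue blue blue":
  position 4–6: blue blue blue
  position 14–16: blue blue blue
  position 18–20: blue blue blue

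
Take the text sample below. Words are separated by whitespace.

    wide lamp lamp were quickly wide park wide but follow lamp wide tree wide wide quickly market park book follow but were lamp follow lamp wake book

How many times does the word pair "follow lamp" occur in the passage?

2

Scanning the 26 overlapping bigram windows for "follow lamp":
  position 10–11: follow lamp
  position 24–25: follow lamp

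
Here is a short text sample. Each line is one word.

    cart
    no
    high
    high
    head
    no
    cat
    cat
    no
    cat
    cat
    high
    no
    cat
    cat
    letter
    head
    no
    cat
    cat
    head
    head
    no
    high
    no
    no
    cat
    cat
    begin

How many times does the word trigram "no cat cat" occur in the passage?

5

Scanning the 27 overlapping trigram windows for "no cat cat":
  position 6–8: no cat cat
  position 9–11: no cat cat
  position 13–15: no cat cat
  position 18–20: no cat cat
  position 26–28: no cat cat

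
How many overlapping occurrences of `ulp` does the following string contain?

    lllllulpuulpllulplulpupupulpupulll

5

Sliding a length-3 window over the 34 characters (32 positions):
  position 6–8: ulp
  position 10–12: ulp
  position 15–17: ulp
  position 19–21: ulp
  position 26–28: ulp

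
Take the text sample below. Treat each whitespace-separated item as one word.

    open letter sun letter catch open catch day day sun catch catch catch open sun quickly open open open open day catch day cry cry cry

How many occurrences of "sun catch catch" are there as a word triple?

Scanning the 24 overlapping trigram windows for "sun catch catch":
  position 10–12: sun catch catch

1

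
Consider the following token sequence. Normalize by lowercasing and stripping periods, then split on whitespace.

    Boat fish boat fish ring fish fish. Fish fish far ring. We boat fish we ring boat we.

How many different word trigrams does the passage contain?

15

18 tokens → 16 trigram windows in total.
Repeated trigrams (each contributes count−1 duplicates):
  fish fish fish: 2
1 duplicate windows → 16 − 1 = 15 distinct.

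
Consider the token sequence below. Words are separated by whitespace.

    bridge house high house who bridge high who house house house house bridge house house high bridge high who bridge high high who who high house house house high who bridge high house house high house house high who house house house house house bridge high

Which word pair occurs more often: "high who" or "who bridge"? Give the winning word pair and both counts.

"high who" (5 vs 3)

"high who": 5 occurrences
"who bridge": 3 occurrences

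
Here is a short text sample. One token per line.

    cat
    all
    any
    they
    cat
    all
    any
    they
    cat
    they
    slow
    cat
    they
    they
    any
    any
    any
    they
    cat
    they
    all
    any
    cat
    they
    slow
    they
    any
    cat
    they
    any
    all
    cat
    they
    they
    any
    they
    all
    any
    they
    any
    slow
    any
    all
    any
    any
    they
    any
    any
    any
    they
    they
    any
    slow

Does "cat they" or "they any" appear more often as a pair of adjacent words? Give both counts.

"they any" (7 vs 6)

"cat they": 6 occurrences
"they any": 7 occurrences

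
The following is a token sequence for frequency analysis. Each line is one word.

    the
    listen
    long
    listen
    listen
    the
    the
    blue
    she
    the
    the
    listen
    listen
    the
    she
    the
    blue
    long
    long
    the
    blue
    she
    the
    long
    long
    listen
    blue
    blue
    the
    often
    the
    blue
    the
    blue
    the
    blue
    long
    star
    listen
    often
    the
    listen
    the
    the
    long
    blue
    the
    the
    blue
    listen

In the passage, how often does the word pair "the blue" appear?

7

Scanning the 49 overlapping bigram windows for "the blue":
  position 7–8: the blue
  position 16–17: the blue
  position 20–21: the blue
  position 31–32: the blue
  position 33–34: the blue
  position 35–36: the blue
  position 48–49: the blue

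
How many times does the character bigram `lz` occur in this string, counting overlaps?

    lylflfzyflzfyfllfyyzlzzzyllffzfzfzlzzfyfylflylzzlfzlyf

4

Sliding a length-2 window over the 54 characters (53 positions):
  position 10–11: lz
  position 21–22: lz
  position 35–36: lz
  position 46–47: lz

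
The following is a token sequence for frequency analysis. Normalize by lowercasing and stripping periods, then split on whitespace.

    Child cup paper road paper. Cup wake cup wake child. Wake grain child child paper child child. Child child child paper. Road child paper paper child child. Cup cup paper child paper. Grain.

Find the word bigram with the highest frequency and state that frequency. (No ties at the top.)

Bigram frequencies (highest first):
  child child: 6
  child paper: 4
  paper child: 3
  child cup: 2
  cup paper: 2
  paper road: 2
  … (12 more, each ≤ 2)

"child child", 6 times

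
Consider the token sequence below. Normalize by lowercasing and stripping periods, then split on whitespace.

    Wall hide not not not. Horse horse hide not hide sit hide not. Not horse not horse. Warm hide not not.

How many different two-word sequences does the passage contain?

21 tokens → 20 bigram windows in total.
Repeated bigrams (each contributes count−1 duplicates):
  hide not: 4
  not not: 4
  not horse: 3
8 duplicate windows → 20 − 8 = 12 distinct.

12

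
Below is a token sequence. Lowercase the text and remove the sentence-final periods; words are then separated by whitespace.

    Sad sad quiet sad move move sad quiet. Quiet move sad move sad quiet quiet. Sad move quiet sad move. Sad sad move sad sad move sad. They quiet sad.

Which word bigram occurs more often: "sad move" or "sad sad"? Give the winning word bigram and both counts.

"sad move" (6 vs 3)

"sad move": 6 occurrences
"sad sad": 3 occurrences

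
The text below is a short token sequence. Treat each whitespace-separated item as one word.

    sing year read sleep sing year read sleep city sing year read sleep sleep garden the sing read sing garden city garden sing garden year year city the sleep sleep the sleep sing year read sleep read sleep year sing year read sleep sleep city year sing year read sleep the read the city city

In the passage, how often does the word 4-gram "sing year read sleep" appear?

6

Scanning the 52 overlapping 4-gram windows for "sing year read sleep":
  position 1–4: sing year read sleep
  position 5–8: sing year read sleep
  position 10–13: sing year read sleep
  position 33–36: sing year read sleep
  position 40–43: sing year read sleep
  position 47–50: sing year read sleep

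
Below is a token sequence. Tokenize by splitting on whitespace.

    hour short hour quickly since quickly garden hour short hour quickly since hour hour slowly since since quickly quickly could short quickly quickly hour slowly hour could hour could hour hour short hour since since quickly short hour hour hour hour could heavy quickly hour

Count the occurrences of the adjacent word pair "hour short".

Scanning the 44 overlapping bigram windows for "hour short":
  position 1–2: hour short
  position 8–9: hour short
  position 31–32: hour short

3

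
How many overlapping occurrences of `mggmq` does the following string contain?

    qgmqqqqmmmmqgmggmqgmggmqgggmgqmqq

2

Sliding a length-5 window over the 33 characters (29 positions):
  position 14–18: mggmq
  position 20–24: mggmq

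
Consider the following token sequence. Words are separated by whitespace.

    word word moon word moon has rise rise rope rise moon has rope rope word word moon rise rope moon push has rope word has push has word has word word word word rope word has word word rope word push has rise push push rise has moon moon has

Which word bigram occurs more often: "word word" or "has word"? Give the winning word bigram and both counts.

"word word" (6 vs 3)

"word word": 6 occurrences
"has word": 3 occurrences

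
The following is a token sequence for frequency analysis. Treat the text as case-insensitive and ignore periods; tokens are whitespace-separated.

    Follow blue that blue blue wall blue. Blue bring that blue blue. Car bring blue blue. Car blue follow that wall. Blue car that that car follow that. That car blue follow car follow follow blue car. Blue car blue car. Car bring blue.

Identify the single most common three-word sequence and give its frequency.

Trigram frequencies (highest first):
  blue car blue: 3
  that blue blue: 2
  blue blue car: 2
  car bring blue: 2
  car blue follow: 2
  that that car: 2
  … (28 more, each ≤ 2)

"blue car blue", 3 times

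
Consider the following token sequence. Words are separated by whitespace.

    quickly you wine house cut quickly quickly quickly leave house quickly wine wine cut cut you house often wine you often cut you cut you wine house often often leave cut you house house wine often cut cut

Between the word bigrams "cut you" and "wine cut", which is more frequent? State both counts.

"cut you": 4 occurrences
"wine cut": 1 occurrence

"cut you" (4 vs 1)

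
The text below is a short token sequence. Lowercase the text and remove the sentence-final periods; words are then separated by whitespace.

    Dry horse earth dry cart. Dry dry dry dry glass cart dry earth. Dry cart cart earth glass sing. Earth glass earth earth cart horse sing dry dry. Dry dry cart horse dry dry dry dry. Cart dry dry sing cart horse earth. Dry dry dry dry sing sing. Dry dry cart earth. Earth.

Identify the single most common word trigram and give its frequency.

Trigram frequencies (highest first):
  dry dry dry: 8
  dry dry cart: 3
  horse earth dry: 2
  earth dry cart: 2
  dry cart dry: 2
  cart dry dry: 2
  … (31 more, each ≤ 2)

"dry dry dry", 8 times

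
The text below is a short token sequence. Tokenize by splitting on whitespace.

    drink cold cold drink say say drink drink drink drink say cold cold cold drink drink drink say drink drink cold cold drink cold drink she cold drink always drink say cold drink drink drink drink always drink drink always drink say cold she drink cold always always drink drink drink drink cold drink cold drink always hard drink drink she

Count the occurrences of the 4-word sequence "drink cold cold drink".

2

Scanning the 58 overlapping 4-gram windows for "drink cold cold drink":
  position 1–4: drink cold cold drink
  position 20–23: drink cold cold drink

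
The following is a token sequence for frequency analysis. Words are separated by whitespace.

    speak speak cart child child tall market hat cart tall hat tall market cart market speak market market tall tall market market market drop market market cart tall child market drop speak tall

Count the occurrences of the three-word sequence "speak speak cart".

1

Scanning the 31 overlapping trigram windows for "speak speak cart":
  position 1–3: speak speak cart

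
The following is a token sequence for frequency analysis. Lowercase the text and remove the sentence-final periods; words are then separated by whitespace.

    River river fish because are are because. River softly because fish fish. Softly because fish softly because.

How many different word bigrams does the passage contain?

17 tokens → 16 bigram windows in total.
Repeated bigrams (each contributes count−1 duplicates):
  softly because: 3
  because fish: 2
  fish softly: 2
4 duplicate windows → 16 − 4 = 12 distinct.

12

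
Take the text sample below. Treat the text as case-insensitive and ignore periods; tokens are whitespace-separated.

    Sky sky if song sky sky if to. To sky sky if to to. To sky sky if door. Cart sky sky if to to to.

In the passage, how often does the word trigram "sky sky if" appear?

5

Scanning the 24 overlapping trigram windows for "sky sky if":
  position 1–3: sky sky if
  position 5–7: sky sky if
  position 10–12: sky sky if
  position 16–18: sky sky if
  position 21–23: sky sky if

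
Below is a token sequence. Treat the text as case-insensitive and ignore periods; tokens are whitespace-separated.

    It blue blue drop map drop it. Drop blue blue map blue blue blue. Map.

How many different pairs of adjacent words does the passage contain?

10

15 tokens → 14 bigram windows in total.
Repeated bigrams (each contributes count−1 duplicates):
  blue blue: 4
  blue map: 2
4 duplicate windows → 14 − 4 = 10 distinct.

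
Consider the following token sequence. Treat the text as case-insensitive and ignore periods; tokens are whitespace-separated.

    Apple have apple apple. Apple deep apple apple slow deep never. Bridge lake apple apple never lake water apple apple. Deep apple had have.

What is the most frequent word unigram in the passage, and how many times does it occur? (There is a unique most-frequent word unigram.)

"apple", 11 times

Unigram frequencies (highest first):
  apple: 11
  deep: 3
  have: 2
  never: 2
  lake: 2
  slow: 1
  … (3 more, each ≤ 1)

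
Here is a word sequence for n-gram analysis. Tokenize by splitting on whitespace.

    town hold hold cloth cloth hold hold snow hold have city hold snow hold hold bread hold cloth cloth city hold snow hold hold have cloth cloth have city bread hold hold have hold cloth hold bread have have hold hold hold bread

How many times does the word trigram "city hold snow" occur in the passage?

2

Scanning the 41 overlapping trigram windows for "city hold snow":
  position 11–13: city hold snow
  position 20–22: city hold snow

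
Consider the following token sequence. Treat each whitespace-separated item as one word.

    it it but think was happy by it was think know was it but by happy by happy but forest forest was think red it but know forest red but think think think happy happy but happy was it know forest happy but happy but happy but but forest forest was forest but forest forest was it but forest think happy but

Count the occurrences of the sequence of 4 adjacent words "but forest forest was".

Scanning the 59 overlapping 4-gram windows for "but forest forest was":
  position 19–22: but forest forest was
  position 48–51: but forest forest was
  position 53–56: but forest forest was

3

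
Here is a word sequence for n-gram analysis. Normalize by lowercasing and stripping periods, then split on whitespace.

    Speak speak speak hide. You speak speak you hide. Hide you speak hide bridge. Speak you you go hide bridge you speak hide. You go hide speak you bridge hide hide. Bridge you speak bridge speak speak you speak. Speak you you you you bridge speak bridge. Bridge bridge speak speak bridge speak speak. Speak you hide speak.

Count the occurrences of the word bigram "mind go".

Scanning the 57 overlapping bigram windows for "mind go":
  (none found)

0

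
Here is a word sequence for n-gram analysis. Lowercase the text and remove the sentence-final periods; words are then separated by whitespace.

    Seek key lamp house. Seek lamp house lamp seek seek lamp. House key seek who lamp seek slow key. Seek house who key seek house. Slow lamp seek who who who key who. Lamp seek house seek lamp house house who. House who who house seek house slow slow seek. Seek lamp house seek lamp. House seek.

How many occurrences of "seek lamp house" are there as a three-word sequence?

5

Scanning the 55 overlapping trigram windows for "seek lamp house":
  position 5–7: seek lamp house
  position 10–12: seek lamp house
  position 37–39: seek lamp house
  position 51–53: seek lamp house
  position 54–56: seek lamp house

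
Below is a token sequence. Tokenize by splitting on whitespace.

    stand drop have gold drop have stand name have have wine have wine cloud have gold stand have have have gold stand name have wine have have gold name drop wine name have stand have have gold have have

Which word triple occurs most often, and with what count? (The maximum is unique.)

"have have gold", 3 times

Trigram frequencies (highest first):
  have have gold: 3
  stand name have: 2
  have wine have: 2
  have gold stand: 2
  stand have have: 2
  stand drop have: 1
  … (25 more, each ≤ 1)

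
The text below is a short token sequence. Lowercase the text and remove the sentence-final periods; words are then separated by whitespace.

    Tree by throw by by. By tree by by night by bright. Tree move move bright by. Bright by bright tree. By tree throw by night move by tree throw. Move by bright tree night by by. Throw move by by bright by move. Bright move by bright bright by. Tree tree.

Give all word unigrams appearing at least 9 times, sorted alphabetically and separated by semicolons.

bright; by; tree

Unigram counts meeting the condition (at least 9 times):
  bright: 9
  by: 20
  tree: 9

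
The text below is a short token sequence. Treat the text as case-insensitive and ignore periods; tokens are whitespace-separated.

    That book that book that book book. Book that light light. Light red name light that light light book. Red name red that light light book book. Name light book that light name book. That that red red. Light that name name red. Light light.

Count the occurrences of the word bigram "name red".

Scanning the 44 overlapping bigram windows for "name red":
  position 21–22: name red
  position 42–43: name red

2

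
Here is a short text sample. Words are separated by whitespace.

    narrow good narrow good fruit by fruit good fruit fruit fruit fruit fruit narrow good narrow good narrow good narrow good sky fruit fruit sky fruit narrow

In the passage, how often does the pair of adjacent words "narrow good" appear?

Scanning the 26 overlapping bigram windows for "narrow good":
  position 1–2: narrow good
  position 3–4: narrow good
  position 14–15: narrow good
  position 16–17: narrow good
  position 18–19: narrow good
  position 20–21: narrow good

6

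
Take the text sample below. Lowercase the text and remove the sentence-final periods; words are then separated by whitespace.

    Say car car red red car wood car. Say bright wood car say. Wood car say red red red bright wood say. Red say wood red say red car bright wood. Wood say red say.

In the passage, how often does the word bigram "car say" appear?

3

Scanning the 34 overlapping bigram windows for "car say":
  position 8–9: car say
  position 12–13: car say
  position 15–16: car say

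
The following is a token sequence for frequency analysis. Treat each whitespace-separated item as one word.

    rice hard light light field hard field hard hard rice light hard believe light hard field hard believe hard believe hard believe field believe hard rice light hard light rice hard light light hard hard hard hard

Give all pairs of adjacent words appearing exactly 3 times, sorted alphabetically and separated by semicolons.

believe hard; field hard; hard light

Bigram counts meeting the condition (exactly 3 times):
  believe hard: 3
  field hard: 3
  hard light: 3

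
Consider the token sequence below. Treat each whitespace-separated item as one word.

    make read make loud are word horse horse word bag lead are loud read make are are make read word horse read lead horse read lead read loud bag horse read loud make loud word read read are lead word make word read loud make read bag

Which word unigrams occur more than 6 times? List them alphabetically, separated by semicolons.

Unigram counts meeting the condition (more than 6 times):
  make: 7
  read: 11

make; read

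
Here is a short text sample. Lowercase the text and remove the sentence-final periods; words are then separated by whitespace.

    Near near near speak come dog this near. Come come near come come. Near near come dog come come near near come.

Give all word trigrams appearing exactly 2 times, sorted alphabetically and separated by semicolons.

Trigram counts meeting the condition (exactly 2 times):
  come near near: 2
  near come come: 2
  near near come: 2

come near near; near come come; near near come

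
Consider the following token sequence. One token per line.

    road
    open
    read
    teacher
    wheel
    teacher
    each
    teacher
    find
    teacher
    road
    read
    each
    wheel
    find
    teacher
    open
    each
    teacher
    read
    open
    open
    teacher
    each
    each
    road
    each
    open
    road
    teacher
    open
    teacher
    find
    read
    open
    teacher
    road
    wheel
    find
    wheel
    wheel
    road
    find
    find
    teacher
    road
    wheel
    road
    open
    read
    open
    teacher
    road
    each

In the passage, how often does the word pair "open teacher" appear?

4

Scanning the 53 overlapping bigram windows for "open teacher":
  position 22–23: open teacher
  position 31–32: open teacher
  position 35–36: open teacher
  position 51–52: open teacher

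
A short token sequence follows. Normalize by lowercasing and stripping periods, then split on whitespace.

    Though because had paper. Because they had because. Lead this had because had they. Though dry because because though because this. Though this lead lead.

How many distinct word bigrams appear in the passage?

25 tokens → 24 bigram windows in total.
Repeated bigrams (each contributes count−1 duplicates):
  because had: 2
  had because: 2
  though because: 2
3 duplicate windows → 24 − 3 = 21 distinct.

21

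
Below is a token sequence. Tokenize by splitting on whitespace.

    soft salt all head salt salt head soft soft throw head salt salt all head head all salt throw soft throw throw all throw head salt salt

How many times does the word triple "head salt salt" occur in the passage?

3

Scanning the 25 overlapping trigram windows for "head salt salt":
  position 4–6: head salt salt
  position 11–13: head salt salt
  position 25–27: head salt salt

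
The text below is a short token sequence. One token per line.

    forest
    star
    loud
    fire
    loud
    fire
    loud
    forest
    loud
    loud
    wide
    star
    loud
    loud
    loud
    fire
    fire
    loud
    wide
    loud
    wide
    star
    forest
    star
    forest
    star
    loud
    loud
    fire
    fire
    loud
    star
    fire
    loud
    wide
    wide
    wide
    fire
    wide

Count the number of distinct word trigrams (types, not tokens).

39 tokens → 37 trigram windows in total.
Repeated trigrams (each contributes count−1 duplicates):
  fire fire loud: 2
  fire loud wide: 2
  forest star loud: 2
  loud fire fire: 2
  loud fire loud: 2
  loud loud fire: 2
  loud wide star: 2
  star forest star: 2
  … (1 more repeated)
9 duplicate windows → 37 − 9 = 28 distinct.

28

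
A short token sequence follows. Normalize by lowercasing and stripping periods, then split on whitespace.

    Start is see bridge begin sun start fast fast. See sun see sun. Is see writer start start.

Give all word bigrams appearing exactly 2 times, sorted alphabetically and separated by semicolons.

Bigram counts meeting the condition (exactly 2 times):
  is see: 2
  see sun: 2

is see; see sun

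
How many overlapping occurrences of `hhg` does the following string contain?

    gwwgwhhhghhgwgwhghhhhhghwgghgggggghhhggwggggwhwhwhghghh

4

Sliding a length-3 window over the 55 characters (53 positions):
  position 7–9: hhg
  position 10–12: hhg
  position 21–23: hhg
  position 36–38: hhg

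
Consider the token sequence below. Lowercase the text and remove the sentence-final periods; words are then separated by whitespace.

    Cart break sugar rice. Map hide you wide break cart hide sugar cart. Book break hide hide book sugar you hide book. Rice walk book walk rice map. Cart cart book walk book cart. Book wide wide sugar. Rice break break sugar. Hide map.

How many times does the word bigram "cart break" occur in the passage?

1

Scanning the 43 overlapping bigram windows for "cart break":
  position 1–2: cart break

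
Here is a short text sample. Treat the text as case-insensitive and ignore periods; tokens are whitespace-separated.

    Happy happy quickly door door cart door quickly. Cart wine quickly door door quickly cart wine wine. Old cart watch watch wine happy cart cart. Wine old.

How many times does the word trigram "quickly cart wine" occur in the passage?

2

Scanning the 25 overlapping trigram windows for "quickly cart wine":
  position 8–10: quickly cart wine
  position 14–16: quickly cart wine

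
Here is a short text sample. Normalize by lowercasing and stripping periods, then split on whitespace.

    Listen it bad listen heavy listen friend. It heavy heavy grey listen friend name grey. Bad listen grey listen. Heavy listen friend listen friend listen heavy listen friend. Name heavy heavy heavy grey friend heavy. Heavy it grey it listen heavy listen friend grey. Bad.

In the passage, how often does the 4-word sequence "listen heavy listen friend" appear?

4

Scanning the 42 overlapping 4-gram windows for "listen heavy listen friend":
  position 4–7: listen heavy listen friend
  position 19–22: listen heavy listen friend
  position 25–28: listen heavy listen friend
  position 40–43: listen heavy listen friend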